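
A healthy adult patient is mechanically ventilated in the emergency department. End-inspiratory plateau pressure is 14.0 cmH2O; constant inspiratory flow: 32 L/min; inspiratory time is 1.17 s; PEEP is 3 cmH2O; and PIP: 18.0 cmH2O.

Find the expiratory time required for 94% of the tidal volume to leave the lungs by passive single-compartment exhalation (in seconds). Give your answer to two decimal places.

Flow: 32 L/min ÷ 60 = 0.5333 L/s.
Vt = flow × Ti = 0.5333 L/s × 1.17 s × 1000 mL/L = 623.96 mL.
R = (PIP − Pplat)/V̇ = (18.0 − 14.0) / 0.5333 = 4.0/0.5333 = 7.5 cmH2O·s/L.
C = Vt/(Pplat − PEEP) = 623.96 / (14.0 − 3) = 623.96/11.0 = 56.724 mL/cmH2O.
τ = R × C = 7.5 × 0.05672 L/cmH2O = 0.4254 s.
t = −τ·ln(1 − 0.94) = −0.4254·ln(0.06) = 1.197 s.

1.20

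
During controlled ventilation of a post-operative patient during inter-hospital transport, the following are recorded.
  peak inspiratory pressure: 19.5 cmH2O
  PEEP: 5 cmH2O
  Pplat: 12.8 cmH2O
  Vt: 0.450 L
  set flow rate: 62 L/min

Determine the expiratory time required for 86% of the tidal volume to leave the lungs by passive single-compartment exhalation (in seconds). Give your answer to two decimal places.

0.74

Flow: 62 L/min ÷ 60 = 1.0333 L/s.
R = (PIP − Pplat)/V̇ = (19.5 − 12.8) / 1.0333 = 6.7/1.0333 = 6.484 cmH2O·s/L.
C = Vt/(Pplat − PEEP) = 450.0 / (12.8 − 5) = 450.0/7.8 = 57.692 mL/cmH2O.
τ = R × C = 6.484 × 0.05769 L/cmH2O = 0.3741 s.
t = −τ·ln(1 − 0.86) = −0.3741·ln(0.14) = 0.7355 s.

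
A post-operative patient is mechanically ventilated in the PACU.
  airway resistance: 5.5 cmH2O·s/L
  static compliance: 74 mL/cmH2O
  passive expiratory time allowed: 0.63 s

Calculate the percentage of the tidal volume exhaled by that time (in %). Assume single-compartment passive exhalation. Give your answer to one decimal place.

78.7

τ = R × C = 5.5 × 74 mL/cmH2O = 5.5 × 0.074 L/cmH2O = 0.407 s.
Passive exhalation: V(t)/V₀ = e^(−t/τ) = e^(−0.63/0.407) = 0.2127.
Fraction exhaled = 1 − 0.2127 = 0.7873 → 78.73%.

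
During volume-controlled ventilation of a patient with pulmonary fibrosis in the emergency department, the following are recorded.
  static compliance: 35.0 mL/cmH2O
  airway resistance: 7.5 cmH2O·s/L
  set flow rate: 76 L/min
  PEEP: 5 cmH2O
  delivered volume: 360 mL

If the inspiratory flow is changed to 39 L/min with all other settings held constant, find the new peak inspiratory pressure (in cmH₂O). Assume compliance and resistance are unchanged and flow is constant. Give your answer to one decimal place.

Flow: 76 L/min ÷ 60 = 1.2667 L/s.
New flow: 39 L/min ÷ 60 = 0.65 L/s.
PIP = Vt/C + R·V̇ + PEEP (constant-flow equation of motion).
Only the resistive term changes: ΔPIP = R × ΔV̇ = 7.5 × (0.65 − 1.2667) = 7.5 × -0.6167 = -4.625 cmH2O.
Original PIP = 360/35.0 + 7.5×1.2667 + 5 = 24.786 cmH2O; new PIP = 24.786 + (-4.625) = 20.161 cmH2O.

20.2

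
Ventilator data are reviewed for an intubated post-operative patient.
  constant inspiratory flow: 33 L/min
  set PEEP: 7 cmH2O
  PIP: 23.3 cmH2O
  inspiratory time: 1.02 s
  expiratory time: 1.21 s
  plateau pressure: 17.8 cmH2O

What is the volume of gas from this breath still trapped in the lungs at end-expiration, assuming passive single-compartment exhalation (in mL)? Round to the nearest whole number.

Flow: 33 L/min ÷ 60 = 0.55 L/s.
Vt = flow × Ti = 0.55 L/s × 1.02 s × 1000 mL/L = 561.0 mL.
R = (PIP − Pplat)/V̇ = (23.3 − 17.8) / 0.55 = 5.5/0.55 = 10.0 cmH2O·s/L.
C = Vt/(Pplat − PEEP) = 561.0 / (17.8 − 7) = 561.0/10.8 = 51.944 mL/cmH2O.
τ = R × C = 10.0 × 0.05194 L/cmH2O = 0.5194 s.
Fraction remaining = e^(−Te/τ) = e^(−1.21/0.5194) = 0.09733.
Trapped volume = 561.0 × 0.09733 = 54.602 mL.

55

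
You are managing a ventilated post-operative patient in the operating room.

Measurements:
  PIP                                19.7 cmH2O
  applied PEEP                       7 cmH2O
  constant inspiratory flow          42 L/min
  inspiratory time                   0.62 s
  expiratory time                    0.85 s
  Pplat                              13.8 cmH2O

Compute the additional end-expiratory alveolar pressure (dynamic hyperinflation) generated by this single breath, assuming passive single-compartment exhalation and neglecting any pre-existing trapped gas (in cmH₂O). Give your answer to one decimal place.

1.4

Flow: 42 L/min ÷ 60 = 0.7 L/s.
Vt = flow × Ti = 0.7 L/s × 0.62 s × 1000 mL/L = 434.0 mL.
R = (PIP − Pplat)/V̇ = (19.7 − 13.8) / 0.7 = 5.9/0.7 = 8.429 cmH2O·s/L.
C = Vt/(Pplat − PEEP) = 434.0 / (13.8 − 7) = 434.0/6.8 = 63.824 mL/cmH2O.
τ = R × C = 8.429 × 0.06382 L/cmH2O = 0.5379 s.
Fraction remaining = e^(−Te/τ) = e^(−0.85/0.5379) = 0.2059; trapped volume = 434.0 × 0.2059 = 89.361 mL.
Additional alveolar pressure from trapping ≈ V_trapped / C = 89.361 / 63.824 = 1.4 cmH2O.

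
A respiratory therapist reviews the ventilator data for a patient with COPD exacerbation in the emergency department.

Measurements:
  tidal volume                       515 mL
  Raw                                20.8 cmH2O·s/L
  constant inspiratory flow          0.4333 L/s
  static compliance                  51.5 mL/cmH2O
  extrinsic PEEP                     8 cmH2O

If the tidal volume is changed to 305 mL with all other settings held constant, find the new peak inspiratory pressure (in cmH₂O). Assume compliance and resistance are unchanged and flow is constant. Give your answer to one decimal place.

PIP = Vt/C + R·V̇ + PEEP (constant-flow equation of motion).
Only the elastic term changes: ΔPIP = ΔVt / C = (305 − 515) / 51.5 = -4.078 cmH2O.
Original PIP = 515/51.5 + 20.8×0.4333 + 8 = 27.013 cmH2O; new PIP = 27.013 + (-4.078) = 22.935 cmH2O.

22.9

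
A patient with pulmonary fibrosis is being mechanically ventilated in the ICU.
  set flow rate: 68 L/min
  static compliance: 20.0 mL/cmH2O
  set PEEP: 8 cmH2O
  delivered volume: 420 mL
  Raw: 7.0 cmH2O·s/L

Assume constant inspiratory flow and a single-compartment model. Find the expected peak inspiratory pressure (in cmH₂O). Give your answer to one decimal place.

36.9

Flow: 68 L/min ÷ 60 = 1.1333 L/s.
Equation of motion (constant flow): PIP = Vt/C + R·V̇ + PEEP.
PIP = 420/20.0 + 7.0×1.1333 + 8 = 21.0 + 7.933 + 8 = 36.933 cmH2O.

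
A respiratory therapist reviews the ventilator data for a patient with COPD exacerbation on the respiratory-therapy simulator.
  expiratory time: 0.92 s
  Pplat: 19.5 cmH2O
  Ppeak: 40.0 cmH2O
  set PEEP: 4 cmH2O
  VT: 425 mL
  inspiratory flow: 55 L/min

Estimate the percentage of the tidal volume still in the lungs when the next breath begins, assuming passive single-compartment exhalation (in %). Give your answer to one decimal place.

22.3

Flow: 55 L/min ÷ 60 = 0.9167 L/s.
R = (PIP − Pplat)/V̇ = (40.0 − 19.5) / 0.9167 = 20.5/0.9167 = 22.363 cmH2O·s/L.
C = Vt/(Pplat − PEEP) = 425.0 / (19.5 − 4) = 425.0/15.5 = 27.419 mL/cmH2O.
τ = R × C = 22.363 × 0.02742 L/cmH2O = 0.6132 s.
Fraction remaining at end-expiration = e^(−Te/τ) = e^(−0.92/0.6132) = 0.2231 → 22.31%.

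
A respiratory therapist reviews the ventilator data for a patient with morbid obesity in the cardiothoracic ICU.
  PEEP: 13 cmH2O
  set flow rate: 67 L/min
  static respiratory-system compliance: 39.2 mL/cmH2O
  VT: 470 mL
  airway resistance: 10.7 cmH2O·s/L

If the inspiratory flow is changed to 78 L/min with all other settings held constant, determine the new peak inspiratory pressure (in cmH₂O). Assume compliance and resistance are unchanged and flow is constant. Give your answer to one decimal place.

Flow: 67 L/min ÷ 60 = 1.1167 L/s.
New flow: 78 L/min ÷ 60 = 1.3 L/s.
PIP = Vt/C + R·V̇ + PEEP (constant-flow equation of motion).
Only the resistive term changes: ΔPIP = R × ΔV̇ = 10.7 × (1.3 − 1.1167) = 10.7 × 0.1833 = 1.961 cmH2O.
Original PIP = 470/39.2 + 10.7×1.1167 + 13 = 36.938 cmH2O; new PIP = 36.938 + (1.961) = 38.899 cmH2O.

38.9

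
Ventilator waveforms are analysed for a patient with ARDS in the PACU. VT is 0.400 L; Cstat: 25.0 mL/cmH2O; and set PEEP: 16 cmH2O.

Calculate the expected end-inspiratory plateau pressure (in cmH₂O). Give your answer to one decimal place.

32.0

Pplat = PEEP + Vt / Cstat = 16 + 400 / 25.0 = 16 + 16.0 = 32.0 cmH2O.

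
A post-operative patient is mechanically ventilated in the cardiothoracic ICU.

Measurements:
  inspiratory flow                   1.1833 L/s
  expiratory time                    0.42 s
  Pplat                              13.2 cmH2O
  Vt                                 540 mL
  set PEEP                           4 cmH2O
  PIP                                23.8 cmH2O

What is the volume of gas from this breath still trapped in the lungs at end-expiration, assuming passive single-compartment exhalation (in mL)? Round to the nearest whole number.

243

R = (PIP − Pplat)/V̇ = (23.8 − 13.2) / 1.1833 = 10.6/1.1833 = 8.958 cmH2O·s/L.
C = Vt/(Pplat − PEEP) = 540.0 / (13.2 − 4) = 540.0/9.2 = 58.696 mL/cmH2O.
τ = R × C = 8.958 × 0.0587 L/cmH2O = 0.5258 s.
Fraction remaining = e^(−Te/τ) = e^(−0.42/0.5258) = 0.4499.
Trapped volume = 540.0 × 0.4499 = 242.95 mL.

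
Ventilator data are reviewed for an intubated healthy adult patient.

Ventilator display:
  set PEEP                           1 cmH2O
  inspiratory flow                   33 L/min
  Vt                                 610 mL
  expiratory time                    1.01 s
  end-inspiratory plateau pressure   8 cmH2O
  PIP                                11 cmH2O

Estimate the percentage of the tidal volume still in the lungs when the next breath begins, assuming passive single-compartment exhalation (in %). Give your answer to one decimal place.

Flow: 33 L/min ÷ 60 = 0.55 L/s.
R = (PIP − Pplat)/V̇ = (11 − 8) / 0.55 = 3.0/0.55 = 5.455 cmH2O·s/L.
C = Vt/(Pplat − PEEP) = 610.0 / (8 − 1) = 610.0/7.0 = 87.143 mL/cmH2O.
τ = R × C = 5.455 × 0.08714 L/cmH2O = 0.4753 s.
Fraction remaining at end-expiration = e^(−Te/τ) = e^(−1.01/0.4753) = 0.1194 → 11.94%.

11.9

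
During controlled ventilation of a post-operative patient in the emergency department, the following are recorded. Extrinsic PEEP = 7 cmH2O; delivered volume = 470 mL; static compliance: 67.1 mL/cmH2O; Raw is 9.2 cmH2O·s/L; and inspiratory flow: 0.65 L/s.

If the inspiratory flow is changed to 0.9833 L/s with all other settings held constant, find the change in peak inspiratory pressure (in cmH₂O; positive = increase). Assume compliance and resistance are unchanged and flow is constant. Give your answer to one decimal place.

3.1

PIP = Vt/C + R·V̇ + PEEP (constant-flow equation of motion).
Only the resistive term changes: ΔPIP = R × ΔV̇ = 9.2 × (0.9833 − 0.65) = 9.2 × 0.3333 = 3.066 cmH2O.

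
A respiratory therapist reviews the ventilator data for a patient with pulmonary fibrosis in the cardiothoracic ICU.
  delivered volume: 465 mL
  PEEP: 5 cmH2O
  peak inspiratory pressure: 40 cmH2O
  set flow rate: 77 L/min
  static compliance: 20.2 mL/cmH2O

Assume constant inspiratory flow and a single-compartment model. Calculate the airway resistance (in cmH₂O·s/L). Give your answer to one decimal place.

9.3

Flow: 77 L/min ÷ 60 = 1.2833 L/s.
Equation of motion (constant flow): PIP = Vt/C + R·V̇ + PEEP.
R·V̇ = PIP − Vt/C − PEEP = 40 − 465/20.2 − 5 = 40 − 23.02 − 5 = 11.98 cmH2O.
R = 11.98 / 1.2833 = 9.335 cmH2O·s/L.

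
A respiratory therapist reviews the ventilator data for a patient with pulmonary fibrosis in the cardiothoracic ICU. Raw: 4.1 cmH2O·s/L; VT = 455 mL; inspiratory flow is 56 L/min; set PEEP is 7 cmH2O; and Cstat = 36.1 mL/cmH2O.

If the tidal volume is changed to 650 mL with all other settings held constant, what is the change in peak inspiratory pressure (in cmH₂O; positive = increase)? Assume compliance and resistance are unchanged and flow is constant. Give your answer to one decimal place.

PIP = Vt/C + R·V̇ + PEEP (constant-flow equation of motion).
Only the elastic term changes: ΔPIP = ΔVt / C = (650 − 455) / 36.1 = 5.402 cmH2O.

5.4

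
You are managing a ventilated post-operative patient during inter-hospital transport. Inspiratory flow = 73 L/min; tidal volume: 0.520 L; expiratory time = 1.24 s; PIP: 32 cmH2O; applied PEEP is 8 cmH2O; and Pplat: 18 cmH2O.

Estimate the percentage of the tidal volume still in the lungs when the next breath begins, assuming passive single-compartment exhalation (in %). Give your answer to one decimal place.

12.6

Flow: 73 L/min ÷ 60 = 1.2167 L/s.
R = (PIP − Pplat)/V̇ = (32 − 18) / 1.2167 = 14.0/1.2167 = 11.507 cmH2O·s/L.
C = Vt/(Pplat − PEEP) = 520.0 / (18 − 8) = 520.0/10.0 = 52.0 mL/cmH2O.
τ = R × C = 11.507 × 0.052 L/cmH2O = 0.5984 s.
Fraction remaining at end-expiration = e^(−Te/τ) = e^(−1.24/0.5984) = 0.1259 → 12.59%.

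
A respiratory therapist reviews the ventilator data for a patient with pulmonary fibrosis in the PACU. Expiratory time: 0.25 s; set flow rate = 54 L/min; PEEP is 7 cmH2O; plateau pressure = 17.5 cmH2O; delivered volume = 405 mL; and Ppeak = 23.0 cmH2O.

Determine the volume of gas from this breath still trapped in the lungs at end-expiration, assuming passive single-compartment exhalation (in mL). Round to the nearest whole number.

Flow: 54 L/min ÷ 60 = 0.9 L/s.
R = (PIP − Pplat)/V̇ = (23.0 − 17.5) / 0.9 = 5.5/0.9 = 6.111 cmH2O·s/L.
C = Vt/(Pplat − PEEP) = 405.0 / (17.5 − 7) = 405.0/10.5 = 38.571 mL/cmH2O.
τ = R × C = 6.111 × 0.03857 L/cmH2O = 0.2357 s.
Fraction remaining = e^(−Te/τ) = e^(−0.25/0.2357) = 0.3462.
Trapped volume = 405.0 × 0.3462 = 140.21 mL.

140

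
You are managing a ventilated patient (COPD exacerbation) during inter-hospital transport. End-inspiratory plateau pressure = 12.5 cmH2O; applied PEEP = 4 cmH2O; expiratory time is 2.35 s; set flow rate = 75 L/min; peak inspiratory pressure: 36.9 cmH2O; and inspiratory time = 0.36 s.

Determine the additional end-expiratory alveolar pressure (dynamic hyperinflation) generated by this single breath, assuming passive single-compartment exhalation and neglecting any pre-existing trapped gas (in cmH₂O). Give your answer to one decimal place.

Flow: 75 L/min ÷ 60 = 1.25 L/s.
Vt = flow × Ti = 1.25 L/s × 0.36 s × 1000 mL/L = 450.0 mL.
R = (PIP − Pplat)/V̇ = (36.9 − 12.5) / 1.25 = 24.4/1.25 = 19.52 cmH2O·s/L.
C = Vt/(Pplat − PEEP) = 450.0 / (12.5 − 4) = 450.0/8.5 = 52.941 mL/cmH2O.
τ = R × C = 19.52 × 0.05294 L/cmH2O = 1.033 s.
Fraction remaining = e^(−Te/τ) = e^(−2.35/1.033) = 0.1028; trapped volume = 450.0 × 0.1028 = 46.26 mL.
Additional alveolar pressure from trapping ≈ V_trapped / C = 46.26 / 52.941 = 0.8738 cmH2O.

0.9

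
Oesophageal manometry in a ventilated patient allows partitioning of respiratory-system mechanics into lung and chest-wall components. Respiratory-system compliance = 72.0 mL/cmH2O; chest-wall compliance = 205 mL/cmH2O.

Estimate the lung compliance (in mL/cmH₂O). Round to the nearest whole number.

1/CL = 1/Crs − 1/Ccw.
1/CL = 1/72.0 − 1/205 = 0.009011.
CL = 110.98 mL/cmH2O.

111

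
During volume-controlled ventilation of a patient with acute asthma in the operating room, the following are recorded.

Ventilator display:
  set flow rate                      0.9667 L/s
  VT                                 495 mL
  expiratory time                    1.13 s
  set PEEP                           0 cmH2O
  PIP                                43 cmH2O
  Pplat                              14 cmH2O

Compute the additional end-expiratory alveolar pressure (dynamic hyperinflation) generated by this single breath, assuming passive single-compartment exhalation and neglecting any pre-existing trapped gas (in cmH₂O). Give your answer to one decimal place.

R = (PIP − Pplat)/V̇ = (43 − 14) / 0.9667 = 29.0/0.9667 = 29.999 cmH2O·s/L.
C = Vt/(Pplat − PEEP) = 495.0 / (14 − 0) = 495.0/14.0 = 35.357 mL/cmH2O.
τ = R × C = 29.999 × 0.03536 L/cmH2O = 1.061 s.
Fraction remaining = e^(−Te/τ) = e^(−1.13/1.061) = 0.3447; trapped volume = 495.0 × 0.3447 = 170.63 mL.
Additional alveolar pressure from trapping ≈ V_trapped / C = 170.63 / 35.357 = 4.826 cmH2O.

4.8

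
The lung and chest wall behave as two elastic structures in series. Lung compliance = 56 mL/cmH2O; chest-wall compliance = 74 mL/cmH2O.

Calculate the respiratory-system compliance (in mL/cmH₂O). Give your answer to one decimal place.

31.9

Lung and chest wall are elastances in series: 1/Crs = 1/CL + 1/Ccw.
1/Crs = 1/56 + 1/74 = 0.03137.
Crs = 31.878 mL/cmH2O.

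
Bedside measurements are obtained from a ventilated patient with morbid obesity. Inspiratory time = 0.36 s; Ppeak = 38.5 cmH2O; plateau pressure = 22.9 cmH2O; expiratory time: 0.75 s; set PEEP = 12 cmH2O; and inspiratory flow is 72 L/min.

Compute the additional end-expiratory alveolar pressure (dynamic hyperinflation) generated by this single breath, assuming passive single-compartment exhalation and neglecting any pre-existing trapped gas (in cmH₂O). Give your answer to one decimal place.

Flow: 72 L/min ÷ 60 = 1.2 L/s.
Vt = flow × Ti = 1.2 L/s × 0.36 s × 1000 mL/L = 432.0 mL.
R = (PIP − Pplat)/V̇ = (38.5 − 22.9) / 1.2 = 15.6/1.2 = 13.0 cmH2O·s/L.
C = Vt/(Pplat − PEEP) = 432.0 / (22.9 − 12) = 432.0/10.9 = 39.633 mL/cmH2O.
τ = R × C = 13.0 × 0.03963 L/cmH2O = 0.5152 s.
Fraction remaining = e^(−Te/τ) = e^(−0.75/0.5152) = 0.2332; trapped volume = 432.0 × 0.2332 = 100.74 mL.
Additional alveolar pressure from trapping ≈ V_trapped / C = 100.74 / 39.633 = 2.542 cmH2O.

2.5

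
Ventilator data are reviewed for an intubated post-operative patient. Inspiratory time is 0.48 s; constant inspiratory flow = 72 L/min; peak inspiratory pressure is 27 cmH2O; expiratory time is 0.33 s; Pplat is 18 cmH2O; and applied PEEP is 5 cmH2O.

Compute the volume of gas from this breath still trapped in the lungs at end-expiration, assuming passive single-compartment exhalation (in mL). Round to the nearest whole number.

213

Flow: 72 L/min ÷ 60 = 1.2 L/s.
Vt = flow × Ti = 1.2 L/s × 0.48 s × 1000 mL/L = 576.0 mL.
R = (PIP − Pplat)/V̇ = (27 − 18) / 1.2 = 9.0/1.2 = 7.5 cmH2O·s/L.
C = Vt/(Pplat − PEEP) = 576.0 / (18 − 5) = 576.0/13.0 = 44.308 mL/cmH2O.
τ = R × C = 7.5 × 0.04431 L/cmH2O = 0.3323 s.
Fraction remaining = e^(−Te/τ) = e^(−0.33/0.3323) = 0.3704.
Trapped volume = 576.0 × 0.3704 = 213.35 mL.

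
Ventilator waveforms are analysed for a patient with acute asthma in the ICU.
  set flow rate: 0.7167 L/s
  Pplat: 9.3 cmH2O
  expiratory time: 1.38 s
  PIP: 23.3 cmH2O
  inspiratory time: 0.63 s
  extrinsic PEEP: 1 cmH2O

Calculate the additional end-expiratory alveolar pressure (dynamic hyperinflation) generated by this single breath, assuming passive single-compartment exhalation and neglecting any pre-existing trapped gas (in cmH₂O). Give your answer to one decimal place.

Vt = flow × Ti = 0.7167 L/s × 0.63 s × 1000 mL/L = 451.52 mL.
R = (PIP − Pplat)/V̇ = (23.3 − 9.3) / 0.7167 = 14.0/0.7167 = 19.534 cmH2O·s/L.
C = Vt/(Pplat − PEEP) = 451.52 / (9.3 − 1) = 451.52/8.3 = 54.4 mL/cmH2O.
τ = R × C = 19.534 × 0.0544 L/cmH2O = 1.063 s.
Fraction remaining = e^(−Te/τ) = e^(−1.38/1.063) = 0.273; trapped volume = 451.52 × 0.273 = 123.26 mL.
Additional alveolar pressure from trapping ≈ V_trapped / C = 123.26 / 54.4 = 2.266 cmH2O.

2.3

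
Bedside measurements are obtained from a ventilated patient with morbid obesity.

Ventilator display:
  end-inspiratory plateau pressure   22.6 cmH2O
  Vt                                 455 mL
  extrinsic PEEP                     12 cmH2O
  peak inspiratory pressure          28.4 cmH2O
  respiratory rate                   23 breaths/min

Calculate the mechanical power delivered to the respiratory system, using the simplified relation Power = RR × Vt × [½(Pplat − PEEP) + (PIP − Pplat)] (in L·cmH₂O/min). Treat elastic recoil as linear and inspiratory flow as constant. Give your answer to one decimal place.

116.2

Per-breath work = Vt × [½(Pplat−PEEP) + (PIP−Pplat)] = 0.455 × [0.5×10.6 + 5.8] = 0.455 × 11.1 = 5.051 L·cmH2O.
Power = 23 × 5.051 = 116.17 L·cmH2O/min.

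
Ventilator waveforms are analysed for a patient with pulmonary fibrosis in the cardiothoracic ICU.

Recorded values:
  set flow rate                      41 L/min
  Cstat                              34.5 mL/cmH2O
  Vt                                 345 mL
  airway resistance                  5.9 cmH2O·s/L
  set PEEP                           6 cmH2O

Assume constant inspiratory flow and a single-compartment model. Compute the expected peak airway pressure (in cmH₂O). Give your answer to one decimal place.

20.0

Flow: 41 L/min ÷ 60 = 0.6833 L/s.
Equation of motion (constant flow): PIP = Vt/C + R·V̇ + PEEP.
PIP = 345/34.5 + 5.9×0.6833 + 6 = 10.0 + 4.031 + 6 = 20.031 cmH2O.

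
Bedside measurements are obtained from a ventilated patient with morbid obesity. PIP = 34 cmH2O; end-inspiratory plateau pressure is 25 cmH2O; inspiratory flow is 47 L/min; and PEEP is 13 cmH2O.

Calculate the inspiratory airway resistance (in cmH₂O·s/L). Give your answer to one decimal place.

11.5

Flow: 47 L/min ÷ 60 = 0.7833 L/s.
Raw = (PIP − Pplat) / flow = (34 − 25) / 0.7833 = 9.0 / 0.7833 = 11.49 cmH2O·s/L.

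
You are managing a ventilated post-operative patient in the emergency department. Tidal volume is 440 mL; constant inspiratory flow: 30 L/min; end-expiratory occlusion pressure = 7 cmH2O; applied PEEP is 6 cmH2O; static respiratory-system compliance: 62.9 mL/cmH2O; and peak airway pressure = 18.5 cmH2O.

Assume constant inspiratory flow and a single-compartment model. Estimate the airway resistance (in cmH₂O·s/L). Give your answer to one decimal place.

9.0

Flow: 30 L/min ÷ 60 = 0.5 L/s.
Total PEEP = 7 cmH2O (set 6 + intrinsic 1); this is the baseline alveolar pressure.
Equation of motion (constant flow): PIP = Vt/C + R·V̇ + PEEP.
R·V̇ = PIP − Vt/C − PEEP = 18.5 − 440/62.9 − 7 = 18.5 − 6.995 − 7 = 4.505 cmH2O.
R = 4.505 / 0.5 = 9.01 cmH2O·s/L.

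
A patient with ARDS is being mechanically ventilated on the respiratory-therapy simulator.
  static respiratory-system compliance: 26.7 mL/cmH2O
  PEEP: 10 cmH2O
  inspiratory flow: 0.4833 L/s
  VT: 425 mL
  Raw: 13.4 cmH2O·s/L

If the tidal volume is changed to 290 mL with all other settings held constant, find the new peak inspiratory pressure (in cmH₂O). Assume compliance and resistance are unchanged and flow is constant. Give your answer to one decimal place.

27.3

PIP = Vt/C + R·V̇ + PEEP (constant-flow equation of motion).
Only the elastic term changes: ΔPIP = ΔVt / C = (290 − 425) / 26.7 = -5.056 cmH2O.
Original PIP = 425/26.7 + 13.4×0.4833 + 10 = 32.394 cmH2O; new PIP = 32.394 + (-5.056) = 27.338 cmH2O.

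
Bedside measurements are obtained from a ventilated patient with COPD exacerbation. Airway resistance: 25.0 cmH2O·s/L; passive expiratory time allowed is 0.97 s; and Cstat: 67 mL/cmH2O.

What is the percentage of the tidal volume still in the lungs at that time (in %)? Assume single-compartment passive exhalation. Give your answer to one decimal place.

56.0

τ = R × C = 25.0 × 67 mL/cmH2O = 25.0 × 0.067 L/cmH2O = 1.675 s.
Passive exhalation: V(t)/V₀ = e^(−t/τ) = e^(−0.97/1.675) = 0.5604.
Fraction remaining = 0.5604 → 56.04%.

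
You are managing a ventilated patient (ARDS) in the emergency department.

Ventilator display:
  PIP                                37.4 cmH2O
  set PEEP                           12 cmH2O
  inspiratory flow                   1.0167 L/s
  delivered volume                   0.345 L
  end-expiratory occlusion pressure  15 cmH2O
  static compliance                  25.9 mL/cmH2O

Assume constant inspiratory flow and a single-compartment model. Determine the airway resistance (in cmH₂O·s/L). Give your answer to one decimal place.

Total PEEP = 15 cmH2O (set 12 + intrinsic 3); this is the baseline alveolar pressure.
Equation of motion (constant flow): PIP = Vt/C + R·V̇ + PEEP.
R·V̇ = PIP − Vt/C − PEEP = 37.4 − 345/25.9 − 15 = 37.4 − 13.32 − 15 = 9.08 cmH2O.
R = 9.08 / 1.0167 = 8.931 cmH2O·s/L.

8.9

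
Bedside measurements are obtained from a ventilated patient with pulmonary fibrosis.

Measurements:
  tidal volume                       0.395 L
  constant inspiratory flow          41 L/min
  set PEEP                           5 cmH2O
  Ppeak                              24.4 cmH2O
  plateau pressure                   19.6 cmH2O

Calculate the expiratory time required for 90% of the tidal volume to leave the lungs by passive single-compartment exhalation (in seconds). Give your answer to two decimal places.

Flow: 41 L/min ÷ 60 = 0.6833 L/s.
R = (PIP − Pplat)/V̇ = (24.4 − 19.6) / 0.6833 = 4.8/0.6833 = 7.025 cmH2O·s/L.
C = Vt/(Pplat − PEEP) = 395.0 / (19.6 − 5) = 395.0/14.6 = 27.055 mL/cmH2O.
τ = R × C = 7.025 × 0.02706 L/cmH2O = 0.1901 s.
t = −τ·ln(1 − 0.90) = −0.1901·ln(0.1) = 0.4377 s.

0.44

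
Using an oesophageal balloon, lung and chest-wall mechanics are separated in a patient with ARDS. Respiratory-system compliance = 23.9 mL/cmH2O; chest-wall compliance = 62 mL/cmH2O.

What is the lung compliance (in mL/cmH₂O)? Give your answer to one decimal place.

38.9

1/CL = 1/Crs − 1/Ccw.
1/CL = 1/23.9 − 1/62 = 0.02571.
CL = 38.895 mL/cmH2O.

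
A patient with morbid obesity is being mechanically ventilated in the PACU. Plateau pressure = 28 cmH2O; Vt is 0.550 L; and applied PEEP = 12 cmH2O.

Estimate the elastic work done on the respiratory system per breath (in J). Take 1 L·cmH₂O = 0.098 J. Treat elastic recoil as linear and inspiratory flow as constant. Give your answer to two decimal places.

0.43

Elastic work ≈ ½ × (Pplat − PEEP) × Vt = 0.5 × (28 − 12) × 0.550 L = 0.5 × 16.0 × 0.550 = 4.4 L·cmH2O.
× 0.098 J/(L·cmH2O) → 0.4312 J.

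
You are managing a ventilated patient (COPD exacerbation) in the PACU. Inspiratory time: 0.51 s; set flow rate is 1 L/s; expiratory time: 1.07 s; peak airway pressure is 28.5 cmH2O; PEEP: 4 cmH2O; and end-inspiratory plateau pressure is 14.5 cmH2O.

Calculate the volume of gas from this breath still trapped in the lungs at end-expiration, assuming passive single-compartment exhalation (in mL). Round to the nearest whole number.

106

Vt = flow × Ti = 1 L/s × 0.51 s × 1000 mL/L = 510.0 mL.
R = (PIP − Pplat)/V̇ = (28.5 − 14.5) / 1 = 14.0/1 = 14.0 cmH2O·s/L.
C = Vt/(Pplat − PEEP) = 510.0 / (14.5 − 4) = 510.0/10.5 = 48.571 mL/cmH2O.
τ = R × C = 14.0 × 0.04857 L/cmH2O = 0.68 s.
Fraction remaining = e^(−Te/τ) = e^(−1.07/0.68) = 0.2073.
Trapped volume = 510.0 × 0.2073 = 105.72 mL.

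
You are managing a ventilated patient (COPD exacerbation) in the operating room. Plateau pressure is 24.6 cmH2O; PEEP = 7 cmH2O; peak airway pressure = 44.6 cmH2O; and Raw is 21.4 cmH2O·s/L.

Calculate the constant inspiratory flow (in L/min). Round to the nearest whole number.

flow = (PIP − Pplat) / Raw = (44.6 − 24.6) / 21.4 = 0.9346 L/s × 60 = 56.076 L/min.

56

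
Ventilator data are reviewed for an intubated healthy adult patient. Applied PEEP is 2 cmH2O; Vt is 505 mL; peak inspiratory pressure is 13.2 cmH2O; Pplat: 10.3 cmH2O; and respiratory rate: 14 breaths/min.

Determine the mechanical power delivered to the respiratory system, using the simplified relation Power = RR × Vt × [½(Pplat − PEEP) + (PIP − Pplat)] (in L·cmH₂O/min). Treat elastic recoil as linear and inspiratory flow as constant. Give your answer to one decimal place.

Per-breath work = Vt × [½(Pplat−PEEP) + (PIP−Pplat)] = 0.505 × [0.5×8.3 + 2.9] = 0.505 × 7.05 = 3.56 L·cmH2O.
Power = 14 × 3.56 = 49.84 L·cmH2O/min.

49.8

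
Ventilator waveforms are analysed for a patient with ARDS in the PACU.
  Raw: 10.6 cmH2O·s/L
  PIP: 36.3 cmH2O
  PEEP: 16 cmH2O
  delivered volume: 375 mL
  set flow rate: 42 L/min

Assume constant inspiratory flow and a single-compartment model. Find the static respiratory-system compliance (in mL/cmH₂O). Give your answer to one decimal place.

Flow: 42 L/min ÷ 60 = 0.7 L/s.
Equation of motion (constant flow): PIP = Vt/C + R·V̇ + PEEP.
Vt/C = PIP − R·V̇ − PEEP = 36.3 − 10.6×0.7 − 16 = 36.3 − 7.42 − 16 = 12.88 cmH2O.
C = Vt / 12.88 = 375 / 12.88 = 29.115 mL/cmH2O.

29.1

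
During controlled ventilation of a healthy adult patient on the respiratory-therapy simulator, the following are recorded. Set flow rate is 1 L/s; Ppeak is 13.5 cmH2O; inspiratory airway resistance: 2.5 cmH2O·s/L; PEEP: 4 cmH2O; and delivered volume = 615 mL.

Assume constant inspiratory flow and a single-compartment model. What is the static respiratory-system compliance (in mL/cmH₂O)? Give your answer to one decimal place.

Equation of motion (constant flow): PIP = Vt/C + R·V̇ + PEEP.
Vt/C = PIP − R·V̇ − PEEP = 13.5 − 2.5×1 − 4 = 13.5 − 2.5 − 4 = 7.0 cmH2O.
C = Vt / 7.0 = 615 / 7.0 = 87.857 mL/cmH2O.

87.9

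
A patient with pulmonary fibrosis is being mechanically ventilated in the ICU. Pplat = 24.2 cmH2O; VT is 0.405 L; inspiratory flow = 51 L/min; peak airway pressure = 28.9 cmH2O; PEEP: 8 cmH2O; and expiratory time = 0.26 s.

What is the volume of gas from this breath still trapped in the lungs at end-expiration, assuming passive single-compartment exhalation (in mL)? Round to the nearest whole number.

62

Flow: 51 L/min ÷ 60 = 0.85 L/s.
R = (PIP − Pplat)/V̇ = (28.9 − 24.2) / 0.85 = 4.7/0.85 = 5.529 cmH2O·s/L.
C = Vt/(Pplat − PEEP) = 405.0 / (24.2 − 8) = 405.0/16.2 = 25.0 mL/cmH2O.
τ = R × C = 5.529 × 0.025 L/cmH2O = 0.1382 s.
Fraction remaining = e^(−Te/τ) = e^(−0.26/0.1382) = 0.1524.
Trapped volume = 405.0 × 0.1524 = 61.722 mL.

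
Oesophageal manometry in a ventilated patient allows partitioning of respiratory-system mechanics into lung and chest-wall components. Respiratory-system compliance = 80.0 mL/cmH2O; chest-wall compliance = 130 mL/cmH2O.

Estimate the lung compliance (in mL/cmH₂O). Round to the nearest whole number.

1/CL = 1/Crs − 1/Ccw.
1/CL = 1/80.0 − 1/130 = 0.004808.
CL = 207.99 mL/cmH2O.

208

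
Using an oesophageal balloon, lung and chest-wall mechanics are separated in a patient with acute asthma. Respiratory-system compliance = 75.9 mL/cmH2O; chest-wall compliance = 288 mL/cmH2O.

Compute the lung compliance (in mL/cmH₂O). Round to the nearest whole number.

1/CL = 1/Crs − 1/Ccw.
1/CL = 1/75.9 − 1/288 = 0.009703.
CL = 103.06 mL/cmH2O.

103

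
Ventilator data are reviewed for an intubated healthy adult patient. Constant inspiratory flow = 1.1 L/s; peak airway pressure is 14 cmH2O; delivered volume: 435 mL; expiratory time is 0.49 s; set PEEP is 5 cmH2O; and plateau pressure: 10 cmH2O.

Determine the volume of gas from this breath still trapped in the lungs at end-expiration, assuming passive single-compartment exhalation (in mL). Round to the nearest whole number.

92

R = (PIP − Pplat)/V̇ = (14 − 10) / 1.1 = 4.0/1.1 = 3.636 cmH2O·s/L.
C = Vt/(Pplat − PEEP) = 435.0 / (10 − 5) = 435.0/5.0 = 87.0 mL/cmH2O.
τ = R × C = 3.636 × 0.087 L/cmH2O = 0.3163 s.
Fraction remaining = e^(−Te/τ) = e^(−0.49/0.3163) = 0.2124.
Trapped volume = 435.0 × 0.2124 = 92.394 mL.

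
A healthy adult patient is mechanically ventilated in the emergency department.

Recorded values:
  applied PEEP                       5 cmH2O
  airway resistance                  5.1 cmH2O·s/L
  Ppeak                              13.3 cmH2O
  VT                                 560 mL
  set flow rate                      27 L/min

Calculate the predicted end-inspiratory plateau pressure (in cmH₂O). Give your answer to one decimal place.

11.0

Flow: 27 L/min ÷ 60 = 0.45 L/s.
Pplat = PIP − Raw × flow = 13.3 − 5.1 × 0.45 = 13.3 − 2.295 = 11.005 cmH2O.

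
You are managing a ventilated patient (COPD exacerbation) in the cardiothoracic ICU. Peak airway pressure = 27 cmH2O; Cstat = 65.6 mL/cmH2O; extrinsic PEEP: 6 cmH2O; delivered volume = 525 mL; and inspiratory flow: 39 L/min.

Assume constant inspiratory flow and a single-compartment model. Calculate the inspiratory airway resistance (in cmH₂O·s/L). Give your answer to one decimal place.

Flow: 39 L/min ÷ 60 = 0.65 L/s.
Equation of motion (constant flow): PIP = Vt/C + R·V̇ + PEEP.
R·V̇ = PIP − Vt/C − PEEP = 27 − 525/65.6 − 6 = 27 − 8.003 − 6 = 12.997 cmH2O.
R = 12.997 / 0.65 = 19.995 cmH2O·s/L.

20.0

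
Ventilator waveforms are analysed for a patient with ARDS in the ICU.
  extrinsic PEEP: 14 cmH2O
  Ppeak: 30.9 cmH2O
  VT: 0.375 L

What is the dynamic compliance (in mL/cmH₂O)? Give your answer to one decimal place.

Dynamic compliance = Vt / (PIP − PEEP) = 375 / (30.9 − 14) = 375 / 16.9 = 22.189 mL/cmH2O.

22.2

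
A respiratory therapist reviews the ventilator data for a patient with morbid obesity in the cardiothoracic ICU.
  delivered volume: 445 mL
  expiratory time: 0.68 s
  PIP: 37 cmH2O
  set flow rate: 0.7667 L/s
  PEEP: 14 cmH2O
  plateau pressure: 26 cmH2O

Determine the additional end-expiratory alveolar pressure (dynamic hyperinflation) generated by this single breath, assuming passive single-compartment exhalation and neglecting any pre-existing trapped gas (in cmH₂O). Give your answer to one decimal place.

R = (PIP − Pplat)/V̇ = (37 − 26) / 0.7667 = 11.0/0.7667 = 14.347 cmH2O·s/L.
C = Vt/(Pplat − PEEP) = 445.0 / (26 − 14) = 445.0/12.0 = 37.083 mL/cmH2O.
τ = R × C = 14.347 × 0.03708 L/cmH2O = 0.532 s.
Fraction remaining = e^(−Te/τ) = e^(−0.68/0.532) = 0.2785; trapped volume = 445.0 × 0.2785 = 123.93 mL.
Additional alveolar pressure from trapping ≈ V_trapped / C = 123.93 / 37.083 = 3.342 cmH2O.

3.3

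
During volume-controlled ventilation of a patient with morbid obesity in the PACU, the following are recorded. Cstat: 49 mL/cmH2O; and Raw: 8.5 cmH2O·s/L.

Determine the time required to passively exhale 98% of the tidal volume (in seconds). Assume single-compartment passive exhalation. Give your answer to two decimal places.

1.63

τ = R × C = 8.5 × 49 mL/cmH2O = 8.5 × 0.049 L/cmH2O = 0.4165 s.
Exhaled fraction f = 1 − e^(−t/τ) → t = −τ·ln(1 − f) = −0.4165·ln(0.02) = 1.629 s.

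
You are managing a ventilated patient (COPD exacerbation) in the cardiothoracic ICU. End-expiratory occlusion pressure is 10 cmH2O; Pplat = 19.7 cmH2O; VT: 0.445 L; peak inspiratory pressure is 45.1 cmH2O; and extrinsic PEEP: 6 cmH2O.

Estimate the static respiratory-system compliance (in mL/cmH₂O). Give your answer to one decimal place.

End-expiratory occlusion gives total PEEP = 10 cmH2O (intrinsic PEEP = 10 − 6 = 4). Use total PEEP for the elastic gradient.
Cstat = Vt / (Pplat − PEEPtotal) = 445 / (19.7 − 10) = 445 / 9.7 = 45.876 mL/cmH2O.

45.9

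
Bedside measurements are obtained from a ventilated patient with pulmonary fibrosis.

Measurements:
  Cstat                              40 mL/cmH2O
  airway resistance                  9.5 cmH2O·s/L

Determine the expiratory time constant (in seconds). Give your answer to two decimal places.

τ = R × C = 9.5 × 40 mL/cmH2O = 9.5 × 0.040 L/cmH2O = 0.38 s.

0.38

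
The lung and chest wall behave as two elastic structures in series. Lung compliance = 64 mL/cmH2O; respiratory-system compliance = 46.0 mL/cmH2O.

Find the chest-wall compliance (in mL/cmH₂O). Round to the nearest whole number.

1/Ccw = 1/Crs − 1/CL.
1/Ccw = 1/46.0 − 1/64 = 0.006114.
Ccw = 163.56 mL/cmH2O.

164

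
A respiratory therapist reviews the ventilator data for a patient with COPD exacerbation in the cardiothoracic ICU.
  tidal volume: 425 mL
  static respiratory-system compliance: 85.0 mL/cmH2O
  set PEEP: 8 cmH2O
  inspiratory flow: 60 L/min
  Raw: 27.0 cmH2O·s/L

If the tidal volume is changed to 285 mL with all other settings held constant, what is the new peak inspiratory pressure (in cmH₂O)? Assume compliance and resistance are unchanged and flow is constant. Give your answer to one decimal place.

Flow: 60 L/min ÷ 60 = 1 L/s.
PIP = Vt/C + R·V̇ + PEEP (constant-flow equation of motion).
Only the elastic term changes: ΔPIP = ΔVt / C = (285 − 425) / 85.0 = -1.647 cmH2O.
Original PIP = 425/85.0 + 27.0×1 + 8 = 40.0 cmH2O; new PIP = 40.0 + (-1.647) = 38.353 cmH2O.

38.4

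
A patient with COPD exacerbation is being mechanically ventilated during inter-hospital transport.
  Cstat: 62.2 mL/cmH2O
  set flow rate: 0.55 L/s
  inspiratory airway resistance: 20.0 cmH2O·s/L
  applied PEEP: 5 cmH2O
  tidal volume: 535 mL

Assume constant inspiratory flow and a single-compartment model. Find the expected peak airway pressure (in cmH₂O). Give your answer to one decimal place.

Equation of motion (constant flow): PIP = Vt/C + R·V̇ + PEEP.
PIP = 535/62.2 + 20.0×0.55 + 5 = 8.601 + 11.0 + 5 = 24.601 cmH2O.

24.6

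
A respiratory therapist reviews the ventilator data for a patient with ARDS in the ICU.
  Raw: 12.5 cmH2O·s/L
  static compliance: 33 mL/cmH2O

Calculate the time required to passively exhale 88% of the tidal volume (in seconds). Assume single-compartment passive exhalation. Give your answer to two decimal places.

0.87

τ = R × C = 12.5 × 33 mL/cmH2O = 12.5 × 0.033 L/cmH2O = 0.4125 s.
Exhaled fraction f = 1 − e^(−t/τ) → t = −τ·ln(1 − f) = −0.4125·ln(0.12) = 0.8746 s.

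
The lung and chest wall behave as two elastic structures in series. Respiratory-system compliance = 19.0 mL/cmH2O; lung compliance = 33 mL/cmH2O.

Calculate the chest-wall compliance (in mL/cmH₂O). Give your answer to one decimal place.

44.8

1/Ccw = 1/Crs − 1/CL.
1/Ccw = 1/19.0 − 1/33 = 0.02233.
Ccw = 44.783 mL/cmH2O.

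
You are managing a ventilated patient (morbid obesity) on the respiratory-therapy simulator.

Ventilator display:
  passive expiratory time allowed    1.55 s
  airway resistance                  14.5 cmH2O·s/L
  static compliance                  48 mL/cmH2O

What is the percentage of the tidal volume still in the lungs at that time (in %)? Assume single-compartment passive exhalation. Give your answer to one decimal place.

τ = R × C = 14.5 × 48 mL/cmH2O = 14.5 × 0.048 L/cmH2O = 0.696 s.
Passive exhalation: V(t)/V₀ = e^(−t/τ) = e^(−1.55/0.696) = 0.1079.
Fraction remaining = 0.1079 → 10.79%.

10.8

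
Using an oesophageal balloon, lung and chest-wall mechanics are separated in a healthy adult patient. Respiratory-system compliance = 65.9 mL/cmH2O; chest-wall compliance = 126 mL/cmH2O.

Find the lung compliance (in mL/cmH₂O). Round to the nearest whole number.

138

1/CL = 1/Crs − 1/Ccw.
1/CL = 1/65.9 − 1/126 = 0.007238.
CL = 138.16 mL/cmH2O.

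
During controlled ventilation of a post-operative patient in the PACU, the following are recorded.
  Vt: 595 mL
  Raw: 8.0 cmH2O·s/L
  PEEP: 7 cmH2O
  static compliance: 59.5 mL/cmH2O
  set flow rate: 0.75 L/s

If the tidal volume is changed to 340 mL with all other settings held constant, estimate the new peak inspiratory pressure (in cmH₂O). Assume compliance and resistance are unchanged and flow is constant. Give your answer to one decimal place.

18.7

PIP = Vt/C + R·V̇ + PEEP (constant-flow equation of motion).
Only the elastic term changes: ΔPIP = ΔVt / C = (340 − 595) / 59.5 = -4.286 cmH2O.
Original PIP = 595/59.5 + 8.0×0.75 + 7 = 23.0 cmH2O; new PIP = 23.0 + (-4.286) = 18.714 cmH2O.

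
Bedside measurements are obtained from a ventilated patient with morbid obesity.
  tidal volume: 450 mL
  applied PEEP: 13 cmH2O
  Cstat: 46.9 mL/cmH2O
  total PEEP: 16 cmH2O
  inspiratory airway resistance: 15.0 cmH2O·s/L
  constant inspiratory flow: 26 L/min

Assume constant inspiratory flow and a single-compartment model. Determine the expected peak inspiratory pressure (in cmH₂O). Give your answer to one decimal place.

32.1

Flow: 26 L/min ÷ 60 = 0.4333 L/s.
Total PEEP = 16 cmH2O (set 13 + intrinsic 3); this is the baseline alveolar pressure.
Equation of motion (constant flow): PIP = Vt/C + R·V̇ + PEEP.
PIP = 450/46.9 + 15.0×0.4333 + 16 = 9.595 + 6.5 + 16 = 32.095 cmH2O.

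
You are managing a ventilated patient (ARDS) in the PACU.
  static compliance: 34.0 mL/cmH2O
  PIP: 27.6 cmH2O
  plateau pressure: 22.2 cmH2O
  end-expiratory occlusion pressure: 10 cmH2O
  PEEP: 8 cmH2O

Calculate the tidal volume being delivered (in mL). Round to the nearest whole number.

415

End-expiratory occlusion gives total PEEP = 10 cmH2O (intrinsic PEEP = 10 − 8 = 2). Use total PEEP for the elastic gradient.
Vt = Cstat × (Pplat − PEEPtotal) = 34.0 × (22.2 − 10) = 34.0 × 12.2 = 414.8 mL.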